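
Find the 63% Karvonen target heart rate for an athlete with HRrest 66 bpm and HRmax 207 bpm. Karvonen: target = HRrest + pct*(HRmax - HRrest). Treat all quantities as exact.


Target = HRrest + pct*(HRmax - HRrest)
Heart rate reserve = HRmax - HRrest = 207 - 66 = 141 bpm
Fraction = 63% = 0.63
Target = 66 + 0.63 * 141
Target = 66 + 88.83 = 154.83 bpm

154.83 bpm


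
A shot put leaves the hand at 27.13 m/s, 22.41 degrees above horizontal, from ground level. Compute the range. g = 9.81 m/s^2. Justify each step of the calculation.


R = v^2 * sin(2*theta) / g
Convert angle to radians: theta = 22.41 deg = 0.3911 rad
sin(2*theta) = sin(0.7823) = 0.7049
R = 27.13^2 * 0.7049 / 9.81
R = 736.0369 * 0.7049 / 9.81 = 52.8868 m

52.8868 m


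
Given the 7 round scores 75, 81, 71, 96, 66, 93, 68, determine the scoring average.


Average = sum / n
Sum = 550
Average = 550 / 7 = 78.5714

78.5714


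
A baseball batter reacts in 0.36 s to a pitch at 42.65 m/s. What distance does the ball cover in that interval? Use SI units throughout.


d = v * t
d = 42.65 * 0.36
d = 15.354 m

15.354 m


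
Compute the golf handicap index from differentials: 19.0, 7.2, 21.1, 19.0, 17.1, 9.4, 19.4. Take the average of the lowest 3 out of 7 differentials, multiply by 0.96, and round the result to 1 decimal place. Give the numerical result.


All differentials: 19.0, 7.2, 21.1, 19.0, 17.1, 9.4, 19.4
Sorted: 7.2, 9.4, 17.1, 19.0, 19.0, 19.4, 21.1
Best 3: 7.2, 9.4, 17.1
Average of best = 33.7 / 3 = 11.2333
Raw index = 11.2333 * 0.96 = 10.784
Handicap index = round(10.784, 1) = 10.8

10.8


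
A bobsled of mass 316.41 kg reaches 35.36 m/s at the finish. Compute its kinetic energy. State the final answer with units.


KE = 0.5 * m * v^2
KE = 0.5 * 316.41 * 35.36^2
KE = 0.5 * 316.41 * 1250.3296 = 197808.3944 J

197808.3944 J


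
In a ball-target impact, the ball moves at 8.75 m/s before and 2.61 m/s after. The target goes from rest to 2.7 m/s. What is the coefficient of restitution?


e = (v2_after - v1_after) / (v1_before - v2_before)
Numerator = 2.7 - 2.61 = 0.09
Denominator = 8.75 - 0 = 8.75
e = 0.09 / 8.75 = 0.0103

0.0103


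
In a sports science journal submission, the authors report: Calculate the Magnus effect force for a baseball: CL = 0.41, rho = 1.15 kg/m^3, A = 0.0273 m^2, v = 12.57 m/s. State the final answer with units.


FM = 0.5 * CL * rho * A * v^2
FM = 0.5 * 0.41 * 1.15 * 0.0273 * 12.57^2
v^2 = 158.0049
FM = 0.5 * 0.41 * 1.15 * 0.0273 * 158.0049 = 1.0169 N

1.0169 N


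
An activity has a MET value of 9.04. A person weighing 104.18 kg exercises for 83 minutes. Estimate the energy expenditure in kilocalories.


kcal = MET * mass * time_hr
Convert time: 83 min = 1.3833 hr
kcal = 9.04 * 104.18 * 1.3833
kcal = 1302.8056 kcal

1302.8056 kcal


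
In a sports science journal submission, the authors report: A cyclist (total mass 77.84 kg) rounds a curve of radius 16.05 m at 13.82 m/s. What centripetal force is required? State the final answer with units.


Fc = m * v^2 / r
v^2 = 13.82^2 = 190.9924
Fc = 77.84 * 190.9924 / 16.05
Fc = 14866.8484 / 16.05 = 926.2834 N

926.2834 N


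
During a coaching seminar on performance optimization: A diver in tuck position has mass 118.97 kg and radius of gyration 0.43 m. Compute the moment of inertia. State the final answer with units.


I = m * k^2
I = 118.97 * 0.43^2
I = 118.97 * 0.1849 = 21.9976 kg*m^2

21.9976 kg*m^2


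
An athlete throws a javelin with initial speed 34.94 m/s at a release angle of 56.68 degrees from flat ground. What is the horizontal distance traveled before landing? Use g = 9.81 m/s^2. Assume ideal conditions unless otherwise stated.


R = v^2 * sin(2*theta) / g
Convert angle to radians: theta = 56.68 deg = 0.9893 rad
sin(2*theta) = sin(1.9785) = 0.918
R = 34.94^2 * 0.918 / 9.81
R = 1220.8036 * 0.918 / 9.81 = 114.2443 m

114.2443 m


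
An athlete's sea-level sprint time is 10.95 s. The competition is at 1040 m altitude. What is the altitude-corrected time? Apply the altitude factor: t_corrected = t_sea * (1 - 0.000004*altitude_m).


Correction factor = 1 - 0.000004 * 1040 = 0.99584
t_corrected = t_sea * factor = 10.95 * 0.99584
t_corrected = 10.9044 s

10.9044 s


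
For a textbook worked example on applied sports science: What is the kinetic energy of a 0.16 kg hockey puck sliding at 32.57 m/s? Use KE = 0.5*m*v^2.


KE = 0.5 * m * v^2
KE = 0.5 * 0.16 * 32.57^2
KE = 0.5 * 0.16 * 1060.8049 = 84.8644 J

84.8644 J


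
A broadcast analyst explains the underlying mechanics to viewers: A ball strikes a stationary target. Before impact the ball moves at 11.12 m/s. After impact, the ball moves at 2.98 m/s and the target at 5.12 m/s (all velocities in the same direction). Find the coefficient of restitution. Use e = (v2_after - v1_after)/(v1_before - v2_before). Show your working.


e = (v2_after - v1_after) / (v1_before - v2_before)
Numerator = 5.12 - 2.98 = 2.14
Denominator = 11.12 - 0 = 11.12
e = 2.14 / 11.12 = 0.1924

0.1924


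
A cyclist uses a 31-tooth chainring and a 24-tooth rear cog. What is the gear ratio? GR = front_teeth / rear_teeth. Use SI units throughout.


GR = front_teeth / rear_teeth
GR = 31 / 24
GR = 1.2917

1.2917


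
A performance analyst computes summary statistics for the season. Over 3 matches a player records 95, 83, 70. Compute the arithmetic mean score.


Average = sum / n
Sum = 248
Average = 248 / 3 = 82.6667

82.6667


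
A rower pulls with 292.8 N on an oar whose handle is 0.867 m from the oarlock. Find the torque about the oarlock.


tau = F * d
tau = 292.8 * 0.867
tau = 253.8576 N*m

253.8576 N*m


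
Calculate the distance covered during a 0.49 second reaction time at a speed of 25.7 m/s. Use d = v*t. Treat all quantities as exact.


d = v * t
d = 25.7 * 0.49
d = 12.593 m

12.593 m


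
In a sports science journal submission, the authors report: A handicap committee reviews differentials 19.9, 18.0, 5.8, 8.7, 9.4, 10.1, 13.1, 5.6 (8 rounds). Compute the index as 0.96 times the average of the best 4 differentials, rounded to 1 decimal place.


All differentials: 19.9, 18.0, 5.8, 8.7, 9.4, 10.1, 13.1, 5.6
Sorted: 5.6, 5.8, 8.7, 9.4, 10.1, 13.1, 18.0, 19.9
Best 4: 5.6, 5.8, 8.7, 9.4
Average of best = 29.5 / 4 = 7.375
Raw index = 7.375 * 0.96 = 7.08
Handicap index = round(7.08, 1) = 7.1

7.1


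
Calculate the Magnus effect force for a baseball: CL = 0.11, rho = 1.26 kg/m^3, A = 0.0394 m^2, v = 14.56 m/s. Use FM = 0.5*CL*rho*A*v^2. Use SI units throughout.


FM = 0.5 * CL * rho * A * v^2
FM = 0.5 * 0.11 * 1.26 * 0.0394 * 14.56^2
v^2 = 211.9936
FM = 0.5 * 0.11 * 1.26 * 0.0394 * 211.9936 = 0.5788 N

0.5788 N


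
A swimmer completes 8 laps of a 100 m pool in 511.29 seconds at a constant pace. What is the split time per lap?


Split time = total_time / n_laps = 511.29 / 8
Split time = 63.9113 s per lap

63.9113 s


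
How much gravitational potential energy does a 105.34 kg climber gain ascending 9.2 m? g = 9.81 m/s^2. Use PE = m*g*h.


PE = m * g * h
PE = 105.34 * 9.81 * 9.2
PE = 1033.3854 * 9.2 = 9507.1457 J

9507.1457 J


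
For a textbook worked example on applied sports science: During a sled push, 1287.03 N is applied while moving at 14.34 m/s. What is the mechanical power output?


P = F * v
P = 1287.03 * 14.34
P = 18456.0102 W

18456.0102 W


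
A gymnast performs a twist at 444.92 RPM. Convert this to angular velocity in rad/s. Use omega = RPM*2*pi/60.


omega = RPM * 2 * pi / 60
omega = 444.92 * 2 * 3.14159 / 60
omega = 2795.5148 / 60 = 46.5919 rad/s

46.5919 rad/s


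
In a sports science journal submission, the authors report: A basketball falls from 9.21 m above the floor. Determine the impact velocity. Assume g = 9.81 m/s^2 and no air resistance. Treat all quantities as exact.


v = sqrt(2 * g * h)
v = sqrt(2 * 9.81 * 9.21)
v = sqrt(180.7002) = 13.4425 m/s

13.4425 m/s


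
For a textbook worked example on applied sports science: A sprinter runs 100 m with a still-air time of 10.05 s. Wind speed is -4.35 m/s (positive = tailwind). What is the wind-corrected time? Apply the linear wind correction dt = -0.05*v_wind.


dt = -0.05 * v_wind = -0.05 * -4.35 = 0.2175 s
t_corrected = t_still + dt = 10.05 + (0.2175)
t_corrected = 10.2675 s

10.2675 s


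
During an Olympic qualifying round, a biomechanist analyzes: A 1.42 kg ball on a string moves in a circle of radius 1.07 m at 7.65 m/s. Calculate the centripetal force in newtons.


Fc = m * v^2 / r
v^2 = 7.65^2 = 58.5225
Fc = 1.42 * 58.5225 / 1.07
Fc = 83.102 / 1.07 = 77.6654 N

77.6654 N


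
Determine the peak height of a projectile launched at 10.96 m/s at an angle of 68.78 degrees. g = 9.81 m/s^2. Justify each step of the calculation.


H = (v*sin(theta))^2 / (2*g)
vy = v*sin(theta) = 10.96 * sin(68.78 deg) = 10.2169 m/s
H = vy^2 / (2*g) = 104.3847 / (2*9.81)
H = 104.3847 / 19.62 = 5.3203 m

5.3203 m


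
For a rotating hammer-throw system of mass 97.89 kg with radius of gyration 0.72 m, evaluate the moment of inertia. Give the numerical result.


I = m * k^2
I = 97.89 * 0.72^2
I = 97.89 * 0.5184 = 50.7462 kg*m^2

50.7462 kg*m^2


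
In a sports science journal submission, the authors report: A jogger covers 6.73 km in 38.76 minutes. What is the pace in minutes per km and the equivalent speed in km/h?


Pace = time / distance = 38.76 min / 6.73 km = 5.7593 min/km
Speed = distance / time_in_hours = 6.73 / 0.646 hr
Speed = 10.418 km/h

5.7593 min/km, 10.418 km/h


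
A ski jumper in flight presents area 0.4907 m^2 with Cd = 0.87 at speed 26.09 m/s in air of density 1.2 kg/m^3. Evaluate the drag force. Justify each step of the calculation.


Fd = 0.5 * Cd * rho * A * v^2
Fd = 0.5 * 0.87 * 1.2 * 0.4907 * 26.09^2
v^2 = 680.6881
Fd = 0.5 * 0.87 * 1.2 * 0.4907 * 680.6881 = 174.3551 N

174.3551 N


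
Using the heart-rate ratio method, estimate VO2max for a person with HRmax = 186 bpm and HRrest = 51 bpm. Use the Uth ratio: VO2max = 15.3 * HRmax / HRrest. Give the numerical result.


VO2max = 15.3 * HRmax / HRrest
VO2max = 15.3 * 186 / 51
VO2max = 2845.8 / 51 = 55.8 mL/kg/min

55.8 mL/kg/min


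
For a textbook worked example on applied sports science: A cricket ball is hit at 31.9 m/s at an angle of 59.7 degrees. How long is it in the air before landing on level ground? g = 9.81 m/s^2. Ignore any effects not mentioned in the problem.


T = 2*v*sin(theta)/g
sin(theta) = sin(59.7 deg) = 0.8634
T = 2*31.9*0.8634 / 9.81
T = 55.0846 / 9.81 = 5.6152 s

5.6152 s


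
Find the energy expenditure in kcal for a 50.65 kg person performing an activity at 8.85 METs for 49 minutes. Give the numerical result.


kcal = MET * mass * time_hr
Convert time: 49 min = 0.8167 hr
kcal = 8.85 * 50.65 * 0.8167
kcal = 366.0729 kcal

366.0729 kcal


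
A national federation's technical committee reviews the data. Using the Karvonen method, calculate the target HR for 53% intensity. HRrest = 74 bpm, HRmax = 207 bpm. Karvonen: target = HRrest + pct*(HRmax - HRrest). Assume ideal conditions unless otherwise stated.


Target = HRrest + pct*(HRmax - HRrest)
Heart rate reserve = HRmax - HRrest = 207 - 74 = 133 bpm
Fraction = 53% = 0.53
Target = 74 + 0.53 * 133
Target = 74 + 70.49 = 144.49 bpm

144.49 bpm


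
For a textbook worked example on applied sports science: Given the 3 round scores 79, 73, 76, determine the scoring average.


Average = sum / n
Sum = 228
Average = 228 / 3 = 76

76


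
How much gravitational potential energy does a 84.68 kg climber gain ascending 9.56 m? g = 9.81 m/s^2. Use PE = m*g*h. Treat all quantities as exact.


PE = m * g * h
PE = 84.68 * 9.81 * 9.56
PE = 830.7108 * 9.56 = 7941.5952 J

7941.5952 J


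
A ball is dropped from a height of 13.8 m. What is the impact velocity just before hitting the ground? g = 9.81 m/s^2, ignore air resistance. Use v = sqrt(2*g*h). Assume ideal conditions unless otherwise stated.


v = sqrt(2 * g * h)
v = sqrt(2 * 9.81 * 13.8)
v = sqrt(270.756) = 16.4547 m/s

16.4547 m/s


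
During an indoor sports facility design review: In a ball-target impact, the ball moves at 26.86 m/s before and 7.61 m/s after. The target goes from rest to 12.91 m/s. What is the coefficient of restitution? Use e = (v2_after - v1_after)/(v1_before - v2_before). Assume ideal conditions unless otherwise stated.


e = (v2_after - v1_after) / (v1_before - v2_before)
Numerator = 12.91 - 7.61 = 5.3
Denominator = 26.86 - 0 = 26.86
e = 5.3 / 26.86 = 0.1973

0.1973


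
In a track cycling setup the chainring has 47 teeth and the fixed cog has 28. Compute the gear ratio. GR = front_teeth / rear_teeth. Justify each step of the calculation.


GR = front_teeth / rear_teeth
GR = 47 / 28
GR = 1.6786

1.6786


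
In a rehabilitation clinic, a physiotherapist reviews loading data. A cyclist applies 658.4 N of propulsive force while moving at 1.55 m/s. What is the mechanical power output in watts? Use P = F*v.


P = F * v
P = 658.4 * 1.55
P = 1020.52 W

1020.52 W


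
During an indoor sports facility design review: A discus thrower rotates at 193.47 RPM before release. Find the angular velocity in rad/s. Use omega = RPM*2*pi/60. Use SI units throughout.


omega = RPM * 2 * pi / 60
omega = 193.47 * 2 * 3.14159 / 60
omega = 1215.6079 / 60 = 20.2601 rad/s

20.2601 rad/s


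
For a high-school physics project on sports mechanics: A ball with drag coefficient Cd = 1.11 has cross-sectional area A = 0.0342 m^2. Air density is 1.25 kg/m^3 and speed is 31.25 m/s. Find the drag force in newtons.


Fd = 0.5 * Cd * rho * A * v^2
Fd = 0.5 * 1.11 * 1.25 * 0.0342 * 31.25^2
v^2 = 976.5625
Fd = 0.5 * 1.11 * 1.25 * 0.0342 * 976.5625 = 23.1702 N

23.1702 N


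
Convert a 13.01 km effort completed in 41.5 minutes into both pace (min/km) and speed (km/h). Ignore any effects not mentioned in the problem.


Pace = time / distance = 41.5 min / 13.01 km = 3.1899 min/km
Speed = distance / time_in_hours = 13.01 / 0.6917 hr
Speed = 18.8096 km/h

3.1899 min/km, 18.8096 km/h


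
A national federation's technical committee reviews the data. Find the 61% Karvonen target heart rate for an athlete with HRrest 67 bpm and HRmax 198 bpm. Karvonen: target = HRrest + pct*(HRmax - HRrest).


Target = HRrest + pct*(HRmax - HRrest)
Heart rate reserve = HRmax - HRrest = 198 - 67 = 131 bpm
Fraction = 61% = 0.61
Target = 67 + 0.61 * 131
Target = 67 + 79.91 = 146.91 bpm

146.91 bpm


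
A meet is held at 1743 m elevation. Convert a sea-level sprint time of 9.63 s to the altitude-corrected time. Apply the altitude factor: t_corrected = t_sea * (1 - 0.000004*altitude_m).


Correction factor = 1 - 0.000004 * 1743 = 0.993028
t_corrected = t_sea * factor = 9.63 * 0.993028
t_corrected = 9.5629 s

9.5629 s


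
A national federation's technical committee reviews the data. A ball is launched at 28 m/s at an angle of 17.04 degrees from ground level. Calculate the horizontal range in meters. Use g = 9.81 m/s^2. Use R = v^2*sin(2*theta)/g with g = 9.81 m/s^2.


R = v^2 * sin(2*theta) / g
Convert angle to radians: theta = 17.04 deg = 0.2974 rad
sin(2*theta) = sin(0.5948) = 0.5603
R = 28^2 * 0.5603 / 9.81
R = 784 * 0.5603 / 9.81 = 44.7823 m

44.7823 m


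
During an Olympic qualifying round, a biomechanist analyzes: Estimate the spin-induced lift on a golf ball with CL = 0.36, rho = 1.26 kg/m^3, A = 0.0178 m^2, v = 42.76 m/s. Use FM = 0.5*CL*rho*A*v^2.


FM = 0.5 * CL * rho * A * v^2
FM = 0.5 * 0.36 * 1.26 * 0.0178 * 42.76^2
v^2 = 1828.4176
FM = 0.5 * 0.36 * 1.26 * 0.0178 * 1828.4176 = 7.3814 N

7.3814 N


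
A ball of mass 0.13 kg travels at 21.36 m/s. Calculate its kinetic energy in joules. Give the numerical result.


KE = 0.5 * m * v^2
KE = 0.5 * 0.13 * 21.36^2
KE = 0.5 * 0.13 * 456.2496 = 29.6562 J

29.6562 J


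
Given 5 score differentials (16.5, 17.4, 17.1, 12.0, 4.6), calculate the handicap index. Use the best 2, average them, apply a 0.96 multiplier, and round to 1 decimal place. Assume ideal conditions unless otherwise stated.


All differentials: 16.5, 17.4, 17.1, 12.0, 4.6
Sorted: 4.6, 12.0, 16.5, 17.1, 17.4
Best 2: 4.6, 12.0
Average of best = 16.6 / 2 = 8.3
Raw index = 8.3 * 0.96 = 7.968
Handicap index = round(7.968, 1) = 8.0

8.0


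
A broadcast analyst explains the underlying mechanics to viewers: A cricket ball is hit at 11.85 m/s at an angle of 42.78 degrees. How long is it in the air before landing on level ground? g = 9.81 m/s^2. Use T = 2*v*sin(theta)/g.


T = 2*v*sin(theta)/g
sin(theta) = sin(42.78 deg) = 0.6792
T = 2*11.85*0.6792 / 9.81
T = 16.0967 / 9.81 = 1.6408 s

1.6408 s


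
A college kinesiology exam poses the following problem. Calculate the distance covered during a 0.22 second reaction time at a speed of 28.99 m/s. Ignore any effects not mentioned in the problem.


d = v * t
d = 28.99 * 0.22
d = 6.3778 m

6.3778 m


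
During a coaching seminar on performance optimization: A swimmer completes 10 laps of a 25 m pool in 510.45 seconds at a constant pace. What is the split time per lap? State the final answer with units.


Split time = total_time / n_laps = 510.45 / 10
Split time = 51.045 s per lap

51.045 s


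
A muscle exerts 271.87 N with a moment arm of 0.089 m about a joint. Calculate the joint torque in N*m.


tau = F * d
tau = 271.87 * 0.089
tau = 24.1964 N*m

24.1964 N*m


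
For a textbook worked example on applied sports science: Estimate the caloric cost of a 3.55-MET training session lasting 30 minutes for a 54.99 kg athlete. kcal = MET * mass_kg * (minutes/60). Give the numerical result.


kcal = MET * mass * time_hr
Convert time: 30 min = 0.5 hr
kcal = 3.55 * 54.99 * 0.5
kcal = 97.6072 kcal

97.6072 kcal


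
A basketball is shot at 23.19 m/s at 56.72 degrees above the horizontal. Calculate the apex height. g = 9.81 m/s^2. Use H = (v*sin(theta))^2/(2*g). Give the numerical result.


H = (v*sin(theta))^2 / (2*g)
vy = v*sin(theta) = 23.19 * sin(56.72 deg) = 19.3868 m/s
H = vy^2 / (2*g) = 375.8486 / (2*9.81)
H = 375.8486 / 19.62 = 19.1564 m

19.1564 m


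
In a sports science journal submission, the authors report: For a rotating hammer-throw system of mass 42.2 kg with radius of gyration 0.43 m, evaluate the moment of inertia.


I = m * k^2
I = 42.2 * 0.43^2
I = 42.2 * 0.1849 = 7.8028 kg*m^2

7.8028 kg*m^2


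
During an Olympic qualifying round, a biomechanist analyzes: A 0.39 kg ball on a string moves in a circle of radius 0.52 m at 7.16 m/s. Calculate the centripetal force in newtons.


Fc = m * v^2 / r
v^2 = 7.16^2 = 51.2656
Fc = 0.39 * 51.2656 / 0.52
Fc = 19.9936 / 0.52 = 38.4492 N

38.4492 N


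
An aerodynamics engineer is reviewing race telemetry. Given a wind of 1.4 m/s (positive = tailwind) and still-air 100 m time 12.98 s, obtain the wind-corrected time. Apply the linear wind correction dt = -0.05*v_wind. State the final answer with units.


dt = -0.05 * v_wind = -0.05 * 1.4 = -0.07 s
t_corrected = t_still + dt = 12.98 + (-0.07)
t_corrected = 12.91 s

12.91 s


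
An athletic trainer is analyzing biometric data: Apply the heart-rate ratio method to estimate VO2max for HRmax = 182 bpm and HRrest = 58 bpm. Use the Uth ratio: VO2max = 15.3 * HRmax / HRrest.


VO2max = 15.3 * HRmax / HRrest
VO2max = 15.3 * 182 / 58
VO2max = 2784.6 / 58 = 48.0103 mL/kg/min

48.0103 mL/kg/min


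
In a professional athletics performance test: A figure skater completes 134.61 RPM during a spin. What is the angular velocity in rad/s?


omega = RPM * 2 * pi / 60
omega = 134.61 * 2 * 3.14159 / 60
omega = 845.7796 / 60 = 14.0963 rad/s

14.0963 rad/s


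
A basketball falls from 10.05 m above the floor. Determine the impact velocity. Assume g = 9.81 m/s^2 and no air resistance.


v = sqrt(2 * g * h)
v = sqrt(2 * 9.81 * 10.05)
v = sqrt(197.181) = 14.0421 m/s

14.0421 m/s


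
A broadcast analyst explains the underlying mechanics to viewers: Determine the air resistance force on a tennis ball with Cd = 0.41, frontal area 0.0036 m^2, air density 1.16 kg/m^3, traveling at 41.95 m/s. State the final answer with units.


Fd = 0.5 * Cd * rho * A * v^2
Fd = 0.5 * 0.41 * 1.16 * 0.0036 * 41.95^2
v^2 = 1759.8025
Fd = 0.5 * 0.41 * 1.16 * 0.0036 * 1759.8025 = 1.5065 N

1.5065 N


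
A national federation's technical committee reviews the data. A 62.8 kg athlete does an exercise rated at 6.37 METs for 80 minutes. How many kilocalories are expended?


kcal = MET * mass * time_hr
Convert time: 80 min = 1.3333 hr
kcal = 6.37 * 62.8 * 1.3333
kcal = 533.3813 kcal

533.3813 kcal


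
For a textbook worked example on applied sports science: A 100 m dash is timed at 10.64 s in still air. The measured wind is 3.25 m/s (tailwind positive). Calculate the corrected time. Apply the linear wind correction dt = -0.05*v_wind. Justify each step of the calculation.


dt = -0.05 * v_wind = -0.05 * 3.25 = -0.1625 s
t_corrected = t_still + dt = 10.64 + (-0.1625)
t_corrected = 10.4775 s

10.4775 s


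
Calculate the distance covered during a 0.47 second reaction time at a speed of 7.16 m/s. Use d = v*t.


d = v * t
d = 7.16 * 0.47
d = 3.3652 m

3.3652 m


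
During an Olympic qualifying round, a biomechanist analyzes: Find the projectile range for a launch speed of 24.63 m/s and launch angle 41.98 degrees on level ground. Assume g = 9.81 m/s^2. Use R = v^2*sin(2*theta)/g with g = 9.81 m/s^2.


R = v^2 * sin(2*theta) / g
Convert angle to radians: theta = 41.98 deg = 0.7327 rad
sin(2*theta) = sin(1.4654) = 0.9944
R = 24.63^2 * 0.9944 / 9.81
R = 606.6369 * 0.9944 / 9.81 = 61.4953 m

61.4953 m


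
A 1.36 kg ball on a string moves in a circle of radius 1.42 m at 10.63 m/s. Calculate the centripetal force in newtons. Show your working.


Fc = m * v^2 / r
v^2 = 10.63^2 = 112.9969
Fc = 1.36 * 112.9969 / 1.42
Fc = 153.6758 / 1.42 = 108.2224 N

108.2224 N


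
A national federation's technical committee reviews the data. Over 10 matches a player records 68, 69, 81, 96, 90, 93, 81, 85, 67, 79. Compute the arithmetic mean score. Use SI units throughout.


Average = sum / n
Sum = 809
Average = 809 / 10 = 80.9

80.9


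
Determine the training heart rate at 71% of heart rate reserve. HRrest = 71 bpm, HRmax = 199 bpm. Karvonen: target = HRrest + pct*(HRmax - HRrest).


Target = HRrest + pct*(HRmax - HRrest)
Heart rate reserve = HRmax - HRrest = 199 - 71 = 128 bpm
Fraction = 71% = 0.71
Target = 71 + 0.71 * 128
Target = 71 + 90.88 = 161.88 bpm

161.88 bpm


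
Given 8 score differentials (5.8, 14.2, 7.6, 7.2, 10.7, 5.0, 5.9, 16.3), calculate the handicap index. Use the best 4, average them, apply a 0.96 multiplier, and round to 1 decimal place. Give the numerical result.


All differentials: 5.8, 14.2, 7.6, 7.2, 10.7, 5.0, 5.9, 16.3
Sorted: 5.0, 5.8, 5.9, 7.2, 7.6, 10.7, 14.2, 16.3
Best 4: 5.0, 5.8, 5.9, 7.2
Average of best = 23.9 / 4 = 5.975
Raw index = 5.975 * 0.96 = 5.736
Handicap index = round(5.736, 1) = 5.7

5.7


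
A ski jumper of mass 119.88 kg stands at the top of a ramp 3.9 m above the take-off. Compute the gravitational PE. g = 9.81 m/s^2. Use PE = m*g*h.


PE = m * g * h
PE = 119.88 * 9.81 * 3.9
PE = 1176.0228 * 3.9 = 4586.4889 J

4586.4889 J


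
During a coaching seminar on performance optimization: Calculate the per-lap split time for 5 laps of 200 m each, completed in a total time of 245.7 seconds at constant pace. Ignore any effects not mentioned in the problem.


Split time = total_time / n_laps = 245.7 / 5
Split time = 49.14 s per lap

49.14 s


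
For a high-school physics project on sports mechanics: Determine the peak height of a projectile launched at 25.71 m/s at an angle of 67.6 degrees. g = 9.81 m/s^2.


H = (v*sin(theta))^2 / (2*g)
vy = v*sin(theta) = 25.71 * sin(67.6 deg) = 23.7701 m/s
H = vy^2 / (2*g) = 565.0166 / (2*9.81)
H = 565.0166 / 19.62 = 28.798 m

28.798 m


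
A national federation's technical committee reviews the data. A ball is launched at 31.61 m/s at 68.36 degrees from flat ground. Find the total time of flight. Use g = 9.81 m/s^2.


T = 2*v*sin(theta)/g
sin(theta) = sin(68.36 deg) = 0.9295
T = 2*31.61*0.9295 / 9.81
T = 58.7642 / 9.81 = 5.9902 s

5.9902 s


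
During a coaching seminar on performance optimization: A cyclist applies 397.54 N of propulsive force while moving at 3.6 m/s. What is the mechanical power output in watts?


P = F * v
P = 397.54 * 3.6
P = 1431.144 W

1431.144 W


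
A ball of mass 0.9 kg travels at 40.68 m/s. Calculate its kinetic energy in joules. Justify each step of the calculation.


KE = 0.5 * m * v^2
KE = 0.5 * 0.9 * 40.68^2
KE = 0.5 * 0.9 * 1654.8624 = 744.6881 J

744.6881 J


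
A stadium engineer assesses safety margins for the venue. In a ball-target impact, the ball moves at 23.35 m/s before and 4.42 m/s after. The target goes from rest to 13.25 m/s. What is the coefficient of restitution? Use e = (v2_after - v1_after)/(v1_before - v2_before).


e = (v2_after - v1_after) / (v1_before - v2_before)
Numerator = 13.25 - 4.42 = 8.83
Denominator = 23.35 - 0 = 23.35
e = 8.83 / 23.35 = 0.3782

0.3782


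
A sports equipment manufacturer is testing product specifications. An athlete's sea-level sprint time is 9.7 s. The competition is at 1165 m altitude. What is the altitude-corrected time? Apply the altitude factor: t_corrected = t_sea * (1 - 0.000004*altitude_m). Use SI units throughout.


Correction factor = 1 - 0.000004 * 1165 = 0.99534
t_corrected = t_sea * factor = 9.7 * 0.99534
t_corrected = 9.6548 s

9.6548 s


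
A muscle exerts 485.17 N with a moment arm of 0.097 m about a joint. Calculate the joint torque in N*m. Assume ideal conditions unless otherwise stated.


tau = F * d
tau = 485.17 * 0.097
tau = 47.0615 N*m

47.0615 N*m


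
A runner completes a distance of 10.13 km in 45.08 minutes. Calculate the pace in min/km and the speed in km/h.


Pace = time / distance = 45.08 min / 10.13 km = 4.4501 min/km
Speed = distance / time_in_hours = 10.13 / 0.7513 hr
Speed = 13.4827 km/h

4.4501 min/km, 13.4827 km/h


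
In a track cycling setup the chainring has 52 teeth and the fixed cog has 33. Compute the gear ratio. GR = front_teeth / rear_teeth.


GR = front_teeth / rear_teeth
GR = 52 / 33
GR = 1.5758

1.5758


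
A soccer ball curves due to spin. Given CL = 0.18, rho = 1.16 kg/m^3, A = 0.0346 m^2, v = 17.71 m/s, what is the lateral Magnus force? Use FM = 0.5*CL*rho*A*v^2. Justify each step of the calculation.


FM = 0.5 * CL * rho * A * v^2
FM = 0.5 * 0.18 * 1.16 * 0.0346 * 17.71^2
v^2 = 313.6441
FM = 0.5 * 0.18 * 1.16 * 0.0346 * 313.6441 = 1.133 N

1.133 N


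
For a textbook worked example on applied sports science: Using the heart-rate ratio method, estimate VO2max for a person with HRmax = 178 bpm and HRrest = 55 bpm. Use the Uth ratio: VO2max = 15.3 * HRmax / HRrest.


VO2max = 15.3 * HRmax / HRrest
VO2max = 15.3 * 178 / 55
VO2max = 2723.4 / 55 = 49.5164 mL/kg/min

49.5164 mL/kg/min


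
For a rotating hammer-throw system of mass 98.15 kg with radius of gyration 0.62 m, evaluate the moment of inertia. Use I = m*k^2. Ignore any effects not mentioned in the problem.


I = m * k^2
I = 98.15 * 0.62^2
I = 98.15 * 0.3844 = 37.7289 kg*m^2

37.7289 kg*m^2


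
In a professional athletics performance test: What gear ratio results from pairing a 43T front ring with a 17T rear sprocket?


GR = front_teeth / rear_teeth
GR = 43 / 17
GR = 2.5294

2.5294


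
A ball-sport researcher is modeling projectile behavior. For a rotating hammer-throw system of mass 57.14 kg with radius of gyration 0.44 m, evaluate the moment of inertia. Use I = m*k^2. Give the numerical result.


I = m * k^2
I = 57.14 * 0.44^2
I = 57.14 * 0.1936 = 11.0623 kg*m^2

11.0623 kg*m^2


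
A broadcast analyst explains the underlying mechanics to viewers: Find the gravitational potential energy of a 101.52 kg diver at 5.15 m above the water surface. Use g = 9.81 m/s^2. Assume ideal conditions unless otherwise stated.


PE = m * g * h
PE = 101.52 * 9.81 * 5.15
PE = 995.9112 * 5.15 = 5128.9427 J

5128.9427 J


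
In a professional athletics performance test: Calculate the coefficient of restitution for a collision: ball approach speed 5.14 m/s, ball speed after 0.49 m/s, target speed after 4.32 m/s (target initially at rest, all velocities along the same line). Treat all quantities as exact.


e = (v2_after - v1_after) / (v1_before - v2_before)
Numerator = 4.32 - 0.49 = 3.83
Denominator = 5.14 - 0 = 5.14
e = 3.83 / 5.14 = 0.7451

0.7451


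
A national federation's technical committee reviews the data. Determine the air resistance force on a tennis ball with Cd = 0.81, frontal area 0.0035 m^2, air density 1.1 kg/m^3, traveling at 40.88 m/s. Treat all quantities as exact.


Fd = 0.5 * Cd * rho * A * v^2
Fd = 0.5 * 0.81 * 1.1 * 0.0035 * 40.88^2
v^2 = 1671.1744
Fd = 0.5 * 0.81 * 1.1 * 0.0035 * 1671.1744 = 2.6058 N

2.6058 N


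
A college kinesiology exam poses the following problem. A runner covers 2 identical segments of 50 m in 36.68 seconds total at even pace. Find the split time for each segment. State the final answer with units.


Split time = total_time / n_laps = 36.68 / 2
Split time = 18.34 s per lap

18.34 s


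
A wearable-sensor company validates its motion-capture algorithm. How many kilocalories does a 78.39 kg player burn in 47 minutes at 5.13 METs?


kcal = MET * mass * time_hr
Convert time: 47 min = 0.7833 hr
kcal = 5.13 * 78.39 * 0.7833
kcal = 315.0102 kcal

315.0102 kcal


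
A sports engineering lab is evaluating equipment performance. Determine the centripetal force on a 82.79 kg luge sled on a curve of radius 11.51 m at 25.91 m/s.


Fc = m * v^2 / r
v^2 = 25.91^2 = 671.3281
Fc = 82.79 * 671.3281 / 11.51
Fc = 55579.2534 / 11.51 = 4828.7796 N

4828.7796 N


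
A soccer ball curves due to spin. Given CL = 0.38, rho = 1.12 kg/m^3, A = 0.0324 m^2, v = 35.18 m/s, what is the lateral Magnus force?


FM = 0.5 * CL * rho * A * v^2
FM = 0.5 * 0.38 * 1.12 * 0.0324 * 35.18^2
v^2 = 1237.6324
FM = 0.5 * 0.38 * 1.12 * 0.0324 * 1237.6324 = 8.5331 N

8.5331 N


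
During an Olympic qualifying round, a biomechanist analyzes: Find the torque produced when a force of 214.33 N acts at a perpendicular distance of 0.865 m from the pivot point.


tau = F * d
tau = 214.33 * 0.865
tau = 185.3955 N*m

185.3955 N*m


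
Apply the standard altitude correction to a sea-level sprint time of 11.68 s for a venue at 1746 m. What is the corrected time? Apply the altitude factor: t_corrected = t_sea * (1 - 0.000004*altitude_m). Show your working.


Correction factor = 1 - 0.000004 * 1746 = 0.993016
t_corrected = t_sea * factor = 11.68 * 0.993016
t_corrected = 11.5984 s

11.5984 s


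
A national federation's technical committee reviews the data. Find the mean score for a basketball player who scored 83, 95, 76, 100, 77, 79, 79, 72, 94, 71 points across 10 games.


Average = sum / n
Sum = 826
Average = 826 / 10 = 82.6

82.6


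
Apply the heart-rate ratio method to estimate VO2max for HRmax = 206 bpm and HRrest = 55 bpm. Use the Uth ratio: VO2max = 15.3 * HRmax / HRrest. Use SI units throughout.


VO2max = 15.3 * HRmax / HRrest
VO2max = 15.3 * 206 / 55
VO2max = 3151.8 / 55 = 57.3055 mL/kg/min

57.3055 mL/kg/min


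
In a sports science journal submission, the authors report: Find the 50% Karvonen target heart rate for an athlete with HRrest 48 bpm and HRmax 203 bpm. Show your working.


Target = HRrest + pct*(HRmax - HRrest)
Heart rate reserve = HRmax - HRrest = 203 - 48 = 155 bpm
Fraction = 50% = 0.5
Target = 48 + 0.5 * 155
Target = 48 + 77.5 = 125.5 bpm

125.5 bpm


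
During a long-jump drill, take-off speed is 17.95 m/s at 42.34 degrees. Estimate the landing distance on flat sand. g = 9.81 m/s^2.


R = v^2 * sin(2*theta) / g
Convert angle to radians: theta = 42.34 deg = 0.739 rad
sin(2*theta) = sin(1.4779) = 0.9957
R = 17.95^2 * 0.9957 / 9.81
R = 322.2025 * 0.9957 / 9.81 = 32.7028 m

32.7028 m


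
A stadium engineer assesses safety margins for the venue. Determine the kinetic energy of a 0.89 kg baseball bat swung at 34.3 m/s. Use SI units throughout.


KE = 0.5 * m * v^2
KE = 0.5 * 0.89 * 34.3^2
KE = 0.5 * 0.89 * 1176.49 = 523.538 J

523.538 J


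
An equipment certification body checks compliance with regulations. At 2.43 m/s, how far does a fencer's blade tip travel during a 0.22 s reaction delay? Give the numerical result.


d = v * t
d = 2.43 * 0.22
d = 0.5346 m

0.5346 m


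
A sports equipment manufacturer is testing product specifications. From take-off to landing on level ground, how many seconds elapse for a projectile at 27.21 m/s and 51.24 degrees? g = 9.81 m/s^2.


T = 2*v*sin(theta)/g
sin(theta) = sin(51.24 deg) = 0.7798
T = 2*27.21*0.7798 / 9.81
T = 42.4354 / 9.81 = 4.3257 s

4.3257 s


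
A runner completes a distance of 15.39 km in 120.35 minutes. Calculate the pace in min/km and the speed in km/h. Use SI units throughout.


Pace = time / distance = 120.35 min / 15.39 km = 7.82 min/km
Speed = distance / time_in_hours = 15.39 / 2.0058 hr
Speed = 7.6726 km/h

7.82 min/km, 7.6726 km/h


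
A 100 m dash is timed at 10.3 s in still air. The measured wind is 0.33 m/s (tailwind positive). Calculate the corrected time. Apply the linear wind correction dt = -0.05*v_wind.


dt = -0.05 * v_wind = -0.05 * 0.33 = -0.0165 s
t_corrected = t_still + dt = 10.3 + (-0.0165)
t_corrected = 10.2835 s

10.2835 s


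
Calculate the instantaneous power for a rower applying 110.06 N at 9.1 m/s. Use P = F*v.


P = F * v
P = 110.06 * 9.1
P = 1001.546 W

1001.546 W


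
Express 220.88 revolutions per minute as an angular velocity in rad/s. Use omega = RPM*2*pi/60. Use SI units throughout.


omega = RPM * 2 * pi / 60
omega = 220.88 * 2 * 3.14159 / 60
omega = 1387.83 / 60 = 23.1305 rad/s

23.1305 rad/s


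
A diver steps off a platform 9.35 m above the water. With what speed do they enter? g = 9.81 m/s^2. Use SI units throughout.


v = sqrt(2 * g * h)
v = sqrt(2 * 9.81 * 9.35)
v = sqrt(183.447) = 13.5443 m/s

13.5443 m/s


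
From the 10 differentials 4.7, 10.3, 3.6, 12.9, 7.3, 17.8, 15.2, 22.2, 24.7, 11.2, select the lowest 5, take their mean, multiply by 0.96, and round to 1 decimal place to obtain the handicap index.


All differentials: 4.7, 10.3, 3.6, 12.9, 7.3, 17.8, 15.2, 22.2, 24.7, 11.2
Sorted: 3.6, 4.7, 7.3, 10.3, 11.2, 12.9, 15.2, 17.8, 22.2, 24.7
Best 5: 3.6, 4.7, 7.3, 10.3, 11.2
Average of best = 37.1 / 5 = 7.42
Raw index = 7.42 * 0.96 = 7.1232
Handicap index = round(7.1232, 1) = 7.1

7.1


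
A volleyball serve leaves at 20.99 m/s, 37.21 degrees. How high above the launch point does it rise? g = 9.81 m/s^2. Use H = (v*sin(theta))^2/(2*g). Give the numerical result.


H = (v*sin(theta))^2 / (2*g)
vy = v*sin(theta) = 20.99 * sin(37.21 deg) = 12.6935 m/s
H = vy^2 / (2*g) = 161.1238 / (2*9.81)
H = 161.1238 / 19.62 = 8.2122 m

8.2122 m


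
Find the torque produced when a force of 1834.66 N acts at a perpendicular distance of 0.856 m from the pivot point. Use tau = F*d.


tau = F * d
tau = 1834.66 * 0.856
tau = 1570.469 N*m

1570.469 N*m


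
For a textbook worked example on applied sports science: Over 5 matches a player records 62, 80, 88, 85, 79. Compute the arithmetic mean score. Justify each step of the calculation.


Average = sum / n
Sum = 394
Average = 394 / 5 = 78.8

78.8


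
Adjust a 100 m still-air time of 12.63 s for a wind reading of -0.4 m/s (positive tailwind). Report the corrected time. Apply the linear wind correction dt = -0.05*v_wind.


dt = -0.05 * v_wind = -0.05 * -0.4 = 0.02 s
t_corrected = t_still + dt = 12.63 + (0.02)
t_corrected = 12.65 s

12.65 s


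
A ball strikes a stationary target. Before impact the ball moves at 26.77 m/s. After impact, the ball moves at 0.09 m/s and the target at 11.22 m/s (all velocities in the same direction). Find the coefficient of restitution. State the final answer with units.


e = (v2_after - v1_after) / (v1_before - v2_before)
Numerator = 11.22 - 0.09 = 11.13
Denominator = 26.77 - 0 = 26.77
e = 11.13 / 26.77 = 0.4158

0.4158


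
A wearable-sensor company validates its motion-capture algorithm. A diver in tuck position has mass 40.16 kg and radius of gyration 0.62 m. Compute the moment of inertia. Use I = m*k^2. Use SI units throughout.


I = m * k^2
I = 40.16 * 0.62^2
I = 40.16 * 0.3844 = 15.4375 kg*m^2

15.4375 kg*m^2


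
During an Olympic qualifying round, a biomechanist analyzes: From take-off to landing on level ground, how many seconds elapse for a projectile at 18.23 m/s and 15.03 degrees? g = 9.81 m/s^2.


T = 2*v*sin(theta)/g
sin(theta) = sin(15.03 deg) = 0.2593
T = 2*18.23*0.2593 / 9.81
T = 9.455 / 9.81 = 0.9638 s

0.9638 s


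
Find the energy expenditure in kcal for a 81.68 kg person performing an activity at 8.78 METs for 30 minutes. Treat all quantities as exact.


kcal = MET * mass * time_hr
Convert time: 30 min = 0.5 hr
kcal = 8.78 * 81.68 * 0.5
kcal = 358.5752 kcal

358.5752 kcal


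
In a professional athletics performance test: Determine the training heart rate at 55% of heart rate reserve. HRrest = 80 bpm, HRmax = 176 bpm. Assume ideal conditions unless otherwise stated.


Target = HRrest + pct*(HRmax - HRrest)
Heart rate reserve = HRmax - HRrest = 176 - 80 = 96 bpm
Fraction = 55% = 0.55
Target = 80 + 0.55 * 96
Target = 80 + 52.8 = 132.8 bpm

132.8 bpm


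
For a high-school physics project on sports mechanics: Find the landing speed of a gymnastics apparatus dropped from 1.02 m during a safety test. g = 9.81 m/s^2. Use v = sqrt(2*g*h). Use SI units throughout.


v = sqrt(2 * g * h)
v = sqrt(2 * 9.81 * 1.02)
v = sqrt(20.0124) = 4.4735 m/s

4.4735 m/s


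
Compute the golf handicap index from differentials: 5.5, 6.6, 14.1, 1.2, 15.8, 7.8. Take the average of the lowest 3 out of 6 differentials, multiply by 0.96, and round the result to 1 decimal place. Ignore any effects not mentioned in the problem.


All differentials: 5.5, 6.6, 14.1, 1.2, 15.8, 7.8
Sorted: 1.2, 5.5, 6.6, 7.8, 14.1, 15.8
Best 3: 1.2, 5.5, 6.6
Average of best = 13.3 / 3 = 4.4333
Raw index = 4.4333 * 0.96 = 4.256
Handicap index = round(4.256, 1) = 4.3

4.3


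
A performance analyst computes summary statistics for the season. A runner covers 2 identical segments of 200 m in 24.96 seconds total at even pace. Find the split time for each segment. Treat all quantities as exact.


Split time = total_time / n_laps = 24.96 / 2
Split time = 12.48 s per lap

12.48 s


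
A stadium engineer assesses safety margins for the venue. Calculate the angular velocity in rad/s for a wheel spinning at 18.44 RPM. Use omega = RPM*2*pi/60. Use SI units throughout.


omega = RPM * 2 * pi / 60
omega = 18.44 * 2 * 3.14159 / 60
omega = 115.8619 / 60 = 1.931 rad/s

1.931 rad/s


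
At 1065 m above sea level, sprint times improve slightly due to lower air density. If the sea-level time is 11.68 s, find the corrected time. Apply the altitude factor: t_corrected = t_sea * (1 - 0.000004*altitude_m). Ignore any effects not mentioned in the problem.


Correction factor = 1 - 0.000004 * 1065 = 0.99574
t_corrected = t_sea * factor = 11.68 * 0.99574
t_corrected = 11.6302 s

11.6302 s


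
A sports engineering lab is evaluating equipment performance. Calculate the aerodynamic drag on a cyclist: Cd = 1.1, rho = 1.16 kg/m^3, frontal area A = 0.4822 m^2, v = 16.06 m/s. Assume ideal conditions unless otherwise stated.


Fd = 0.5 * Cd * rho * A * v^2
Fd = 0.5 * 1.1 * 1.16 * 0.4822 * 16.06^2
v^2 = 257.9236
Fd = 0.5 * 1.1 * 1.16 * 0.4822 * 257.9236 = 79.3485 N

79.3485 N


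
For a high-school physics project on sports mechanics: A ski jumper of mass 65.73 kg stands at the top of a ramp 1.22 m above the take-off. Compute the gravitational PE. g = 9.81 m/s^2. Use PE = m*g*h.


PE = m * g * h
PE = 65.73 * 9.81 * 1.22
PE = 644.8113 * 1.22 = 786.6698 J

786.6698 J


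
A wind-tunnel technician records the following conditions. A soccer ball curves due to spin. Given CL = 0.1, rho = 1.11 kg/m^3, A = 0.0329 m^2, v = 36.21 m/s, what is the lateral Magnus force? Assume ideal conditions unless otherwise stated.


FM = 0.5 * CL * rho * A * v^2
FM = 0.5 * 0.1 * 1.11 * 0.0329 * 36.21^2
v^2 = 1311.1641
FM = 0.5 * 0.1 * 1.11 * 0.0329 * 1311.1641 = 2.3941 N

2.3941 N
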